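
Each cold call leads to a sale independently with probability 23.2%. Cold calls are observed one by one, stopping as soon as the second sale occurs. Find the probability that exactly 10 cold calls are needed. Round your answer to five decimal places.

Y = trial on which the second success occurs; negative binomial, r=2, p=0.232.
P(Y=10) = C(9,1) · p^2 · (1−p)^8
= 9 · 0.053824 · 0.12103 = 0.0586284

0.05863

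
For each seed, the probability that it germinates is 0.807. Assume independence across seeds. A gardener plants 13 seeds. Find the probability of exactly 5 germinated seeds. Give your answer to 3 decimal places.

X ~ Binomial(n=13, p=0.807).
P(X=5) = C(13,5) · p^5 · (1−p)^8
= 1287 · 0.34227 · 1.9251e-06 = 0.00085

0.001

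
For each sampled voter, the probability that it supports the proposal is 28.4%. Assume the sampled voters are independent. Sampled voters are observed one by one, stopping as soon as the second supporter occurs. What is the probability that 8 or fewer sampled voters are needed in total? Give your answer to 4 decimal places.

0.7117

Finishing within 8 sampled voters ⇔ at least 2 successes in the first 8. With X ~ Binomial(8, 0.284), P(Y ≤ 8) = 1 − P(X ≤ 1).
  k=0: C(8,0)·0.284^0·0.716^8 = 0.069072
  k=1: C(8,1)·0.284^1·0.716^7 = 0.219179
1 − 0.288252 = 0.711748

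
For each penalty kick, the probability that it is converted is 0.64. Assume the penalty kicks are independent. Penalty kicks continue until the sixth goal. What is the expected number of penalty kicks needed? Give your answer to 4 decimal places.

9.3750

Y = total penalty kicks until the sixth success; negative binomial with r=6, p=0.64.
E[Y] = r / p = 6 / 0.64 = 9.375000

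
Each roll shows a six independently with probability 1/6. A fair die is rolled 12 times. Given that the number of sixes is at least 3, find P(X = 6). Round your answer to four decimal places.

X ~ Binomial(12, 0.166667). Want P(X=6 | X≥3) = P(X=6) / P(X≥3).
P(X=6) = C(12,6)·0.166667^6·0.833333^6 = 0.006632
P(X≥3) = 1 − 0.112157 − 0.269176 − 0.296094 = 0.322574
Ratio = 0.006632 / 0.322574 = 0.020561

0.0206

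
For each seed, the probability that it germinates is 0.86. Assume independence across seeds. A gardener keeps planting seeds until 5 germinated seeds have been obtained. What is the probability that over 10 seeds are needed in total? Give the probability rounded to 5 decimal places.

Needing more than 10 seeds ⇔ fewer than 5 successes in the first 10. With X ~ Binomial(10, 0.86), P(Y > 10) = P(X ≤ 4).
  k=0: C(10,0)·0.86^0·0.14^10 = 0.0000000
  k=1: C(10,1)·0.86^1·0.14^9 = 0.0000002
  k=2: C(10,2)·0.86^2·0.14^8 = 0.0000049
  k=3: C(10,3)·0.86^3·0.14^7 = 0.0000805
  k=4: C(10,4)·0.86^4·0.14^6 = 0.0008649
P(X ≤ 4) = 0.0009505

0.00095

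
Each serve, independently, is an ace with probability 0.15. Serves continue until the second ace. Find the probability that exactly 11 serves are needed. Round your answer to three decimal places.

0.052

Y = trial on which the second success occurs; negative binomial, r=2, p=0.15.
P(Y=11) = C(10,1) · p^2 · (1−p)^9
= 10 · 0.0225 · 0.23162 = 0.05211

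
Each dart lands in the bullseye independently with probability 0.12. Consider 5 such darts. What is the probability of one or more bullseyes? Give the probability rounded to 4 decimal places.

0.4723

P(at least one) = 1 − P(none) = 1 − (1 − 0.12)^5
= 1 − 0.527732 = 0.472268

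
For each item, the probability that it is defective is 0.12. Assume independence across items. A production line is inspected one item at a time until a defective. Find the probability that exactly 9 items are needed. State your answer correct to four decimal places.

0.0432

Geometric (trials to first success), p = 0.12.
P(Y = 9) = (1−p)^8 · p = 0.35963 · 0.12 = 0.043156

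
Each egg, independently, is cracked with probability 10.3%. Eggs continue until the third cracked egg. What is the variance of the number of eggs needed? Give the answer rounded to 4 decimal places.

Y = total eggs until the third success; negative binomial with r=3, p=0.103.
Var(Y) = r(1−p)/p² = 3·0.897 / 0.103² = 253.652559

253.6526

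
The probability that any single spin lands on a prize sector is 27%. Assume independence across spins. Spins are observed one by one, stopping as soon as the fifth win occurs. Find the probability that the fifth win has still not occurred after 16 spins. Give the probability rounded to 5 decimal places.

Needing more than 16 spins ⇔ fewer than 5 successes in the first 16. With X ~ Binomial(16, 0.27), P(Y > 16) = P(X ≤ 4).
  k=0: C(16,0)·0.27^0·0.73^16 = 0.0065038
  k=1: C(16,1)·0.27^1·0.73^15 = 0.0384881
  k=2: C(16,2)·0.27^2·0.73^14 = 0.1067650
  k=3: C(16,3)·0.27^3·0.73^13 = 0.1842793
  k=4: C(16,4)·0.27^4·0.73^12 = 0.2215138
P(X ≤ 4) = 0.5575499

0.55755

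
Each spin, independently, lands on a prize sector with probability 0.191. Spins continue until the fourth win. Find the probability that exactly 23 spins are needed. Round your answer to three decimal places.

0.037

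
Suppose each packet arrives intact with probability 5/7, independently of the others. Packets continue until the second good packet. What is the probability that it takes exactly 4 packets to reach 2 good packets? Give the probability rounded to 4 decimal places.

Y = trial on which the second success occurs; negative binomial, r=2, p=0.714286.
P(Y=4) = C(3,1) · p^2 · (1−p)^2
= 3 · 0.5102 · 0.081633 = 0.124948

0.1249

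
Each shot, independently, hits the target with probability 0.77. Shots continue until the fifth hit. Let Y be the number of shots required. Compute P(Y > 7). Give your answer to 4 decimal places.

0.2033

Needing more than 7 shots ⇔ fewer than 5 successes in the first 7. With X ~ Binomial(7, 0.77), P(Y > 7) = P(X ≤ 4).
  k=0: C(7,0)·0.77^0·0.23^7 = 0.000034
  k=1: C(7,1)·0.77^1·0.23^6 = 0.000798
  k=2: C(7,2)·0.77^2·0.23^5 = 0.008014
  k=3: C(7,3)·0.77^3·0.23^4 = 0.044715
  k=4: C(7,4)·0.77^4·0.23^3 = 0.149697
P(X ≤ 4) = 0.203258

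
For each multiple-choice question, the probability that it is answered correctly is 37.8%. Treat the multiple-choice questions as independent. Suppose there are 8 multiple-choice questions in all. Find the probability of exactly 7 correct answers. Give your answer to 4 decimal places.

0.0055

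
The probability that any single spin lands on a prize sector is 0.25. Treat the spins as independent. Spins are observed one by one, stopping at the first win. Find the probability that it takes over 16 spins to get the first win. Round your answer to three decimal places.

Y = number of spins to the first success; geometric, p = 0.25.
P(Y > 16) = P(first 16 all fail) = (1−p)^16 = 0.01002

0.010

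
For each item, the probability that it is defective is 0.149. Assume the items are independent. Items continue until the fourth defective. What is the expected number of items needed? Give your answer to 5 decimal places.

Y = total items until the fourth success; negative binomial with r=4, p=0.149.
E[Y] = r / p = 4 / 0.149 = 26.8456376

26.84564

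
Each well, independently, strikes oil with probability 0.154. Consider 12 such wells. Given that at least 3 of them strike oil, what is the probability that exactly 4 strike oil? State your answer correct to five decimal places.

0.26278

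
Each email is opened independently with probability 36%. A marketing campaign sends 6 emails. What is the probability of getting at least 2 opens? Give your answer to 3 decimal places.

X ~ Binomial(6, 0.36); P(X ≥ 2) = Σ C(6,k) p^k (1−p)^(6−k) over k:
  k=2: C(6,2)·0.36^2·0.64^4 = 0.32615
  k=3: C(6,3)·0.36^3·0.64^3 = 0.24461
  k=4: C(6,4)·0.36^4·0.64^2 = 0.10320
  k=5: C(6,5)·0.36^5·0.64^1 = 0.02322
  k=6: C(6,6)·0.36^6·0.64^0 = 0.00218
Total = 0.69935

0.699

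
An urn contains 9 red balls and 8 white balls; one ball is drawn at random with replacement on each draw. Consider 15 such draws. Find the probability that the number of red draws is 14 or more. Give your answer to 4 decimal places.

X ~ Binomial(15, 0.529412); P(X ≥ 14) = Σ C(15,k) p^k (1−p)^(15−k) over k:
  k=14: C(15,14)·0.529412^14·0.470588^1 = 0.000959
  k=15: C(15,15)·0.529412^15·0.470588^0 = 0.000072
Total = 0.001031

0.0010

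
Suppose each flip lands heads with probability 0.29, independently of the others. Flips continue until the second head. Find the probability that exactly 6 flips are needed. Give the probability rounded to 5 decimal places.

0.10686

Y = trial on which the second success occurs; negative binomial, r=2, p=0.29.
P(Y=6) = C(5,1) · p^2 · (1−p)^4
= 5 · 0.0841 · 0.25412 = 0.1068561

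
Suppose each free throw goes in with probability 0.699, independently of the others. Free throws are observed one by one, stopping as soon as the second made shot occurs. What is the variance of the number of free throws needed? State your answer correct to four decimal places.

Y = total free throws until the second success; negative binomial with r=2, p=0.699.
Var(Y) = r(1−p)/p² = 2·0.301 / 0.699² = 1.232089

1.2321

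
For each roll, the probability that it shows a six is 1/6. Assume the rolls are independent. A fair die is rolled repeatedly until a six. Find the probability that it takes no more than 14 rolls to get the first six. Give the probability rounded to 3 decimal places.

0.922

Y = number of rolls to the first success; geometric, p = 0.166667.
P(Y ≤ 14) = 1 − (1−p)^14 = 1 − 0.07789 = 0.92211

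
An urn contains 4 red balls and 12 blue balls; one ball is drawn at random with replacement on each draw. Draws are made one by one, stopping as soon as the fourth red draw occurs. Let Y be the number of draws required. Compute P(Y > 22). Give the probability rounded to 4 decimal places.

0.1624

Needing more than 22 draws ⇔ fewer than 4 successes in the first 22. With X ~ Binomial(22, 0.25), P(Y > 22) = P(X ≤ 3).
  k=0: C(22,0)·0.25^0·0.75^22 = 0.001784
  k=1: C(22,1)·0.25^1·0.75^21 = 0.013081
  k=2: C(22,2)·0.25^2·0.75^20 = 0.045784
  k=3: C(22,3)·0.25^3·0.75^19 = 0.101743
P(X ≤ 3) = 0.162392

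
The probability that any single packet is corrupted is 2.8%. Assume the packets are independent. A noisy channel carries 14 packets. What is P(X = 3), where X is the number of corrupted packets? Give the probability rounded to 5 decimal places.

X ~ Binomial(n=14, p=0.028).
P(X=3) = C(14,3) · p^3 · (1−p)^11
= 364 · 2.1952e-05 · 0.73169 = 0.0058466

0.00585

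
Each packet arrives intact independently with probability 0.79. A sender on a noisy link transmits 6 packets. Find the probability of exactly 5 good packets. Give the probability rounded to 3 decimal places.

X ~ Binomial(n=6, p=0.79).
P(X=5) = C(6,5) · p^5 · (1−p)^1
= 6 · 0.30771 · 0.21 = 0.38771

0.388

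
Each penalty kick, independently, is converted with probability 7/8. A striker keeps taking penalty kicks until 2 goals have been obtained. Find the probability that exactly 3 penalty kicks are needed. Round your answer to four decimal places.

Y = trial on which the second success occurs; negative binomial, r=2, p=0.875.
P(Y=3) = C(2,1) · p^2 · (1−p)^1
= 2 · 0.76562 · 0.125 = 0.191406

0.1914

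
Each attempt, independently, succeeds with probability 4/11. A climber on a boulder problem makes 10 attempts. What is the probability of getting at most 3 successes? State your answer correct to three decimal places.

X ~ Binomial(10, 0.363636); P(X ≤ 3) = Σ C(10,k) p^k (1−p)^(10−k) over k:
  k=0: C(10,0)·0.363636^0·0.636364^10 = 0.01089
  k=1: C(10,1)·0.363636^1·0.636364^9 = 0.06223
  k=2: C(10,2)·0.363636^2·0.636364^8 = 0.16003
  k=3: C(10,3)·0.363636^3·0.636364^7 = 0.24385
Total = 0.47700

0.477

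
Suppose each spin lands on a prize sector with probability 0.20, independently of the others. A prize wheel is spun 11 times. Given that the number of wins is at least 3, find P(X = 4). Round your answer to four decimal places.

0.2894

X ~ Binomial(11, 0.20). Want P(X=4 | X≥3) = P(X=4) / P(X≥3).
P(X=4) = C(11,4)·0.20^4·0.80^7 = 0.110730
P(X≥3) = 1 − 0.085899 − 0.236223 − 0.295279 = 0.382598
Ratio = 0.110730 / 0.382598 = 0.289415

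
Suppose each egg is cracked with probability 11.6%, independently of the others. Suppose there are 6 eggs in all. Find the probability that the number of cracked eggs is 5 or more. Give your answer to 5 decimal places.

0.00011

X ~ Binomial(6, 0.116); P(X ≥ 5) = Σ C(6,k) p^k (1−p)^(6−k) over k:
  k=5: C(6,5)·0.116^5·0.884^1 = 0.0001114
  k=6: C(6,6)·0.116^6·0.884^0 = 0.0000024
Total = 0.0001138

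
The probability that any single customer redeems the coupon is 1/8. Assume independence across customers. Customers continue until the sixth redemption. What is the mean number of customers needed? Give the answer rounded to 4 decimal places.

Y = total customers until the sixth success; negative binomial with r=6, p=0.125.
E[Y] = r / p = 6 / 0.125 = 48.000000

48.0000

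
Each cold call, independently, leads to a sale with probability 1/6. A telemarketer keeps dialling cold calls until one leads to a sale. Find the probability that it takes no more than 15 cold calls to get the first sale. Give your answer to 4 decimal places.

Y = number of cold calls to the first success; geometric, p = 0.166667.
P(Y ≤ 15) = 1 − (1−p)^15 = 1 − 0.064905 = 0.935095

0.9351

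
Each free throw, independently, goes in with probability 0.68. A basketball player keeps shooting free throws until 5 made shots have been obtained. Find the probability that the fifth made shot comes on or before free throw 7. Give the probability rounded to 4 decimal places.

Finishing within 7 free throws ⇔ at least 5 successes in the first 7. With X ~ Binomial(7, 0.68), P(Y ≤ 7) = 1 − P(X ≤ 4).
  k=0: C(7,0)·0.68^0·0.32^7 = 0.000344
  k=1: C(7,1)·0.68^1·0.32^6 = 0.005111
  k=2: C(7,2)·0.68^2·0.32^5 = 0.032583
  k=3: C(7,3)·0.68^3·0.32^4 = 0.115397
  k=4: C(7,4)·0.68^4·0.32^3 = 0.245219
1 − 0.398653 = 0.601347

0.6013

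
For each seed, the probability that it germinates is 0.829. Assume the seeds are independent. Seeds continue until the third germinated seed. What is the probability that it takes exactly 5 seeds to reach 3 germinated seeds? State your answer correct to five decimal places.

0.09996

Y = trial on which the third success occurs; negative binomial, r=3, p=0.829.
P(Y=5) = C(4,2) · p^3 · (1−p)^2
= 6 · 0.56972 · 0.029241 = 0.0999556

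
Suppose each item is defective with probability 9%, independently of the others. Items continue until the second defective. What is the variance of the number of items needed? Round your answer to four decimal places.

Y = total items until the second success; negative binomial with r=2, p=0.09.
Var(Y) = r(1−p)/p² = 2·0.91 / 0.09² = 224.691358

224.6914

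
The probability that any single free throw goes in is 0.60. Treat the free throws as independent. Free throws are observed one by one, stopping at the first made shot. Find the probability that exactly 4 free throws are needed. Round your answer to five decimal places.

0.03840

Geometric (trials to first success), p = 0.60.
P(Y = 4) = (1−p)^3 · p = 0.064 · 0.60 = 0.0384000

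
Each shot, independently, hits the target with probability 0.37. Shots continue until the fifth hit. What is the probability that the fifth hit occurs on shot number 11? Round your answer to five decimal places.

Y = trial on which the fifth success occurs; negative binomial, r=5, p=0.37.
P(Y=11) = C(10,4) · p^5 · (1−p)^6
= 210 · 0.0069344 · 0.062524 = 0.0910482

0.09105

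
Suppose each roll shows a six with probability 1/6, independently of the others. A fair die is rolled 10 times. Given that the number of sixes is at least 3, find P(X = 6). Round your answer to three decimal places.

0.010

X ~ Binomial(10, 0.166667). Want P(X=6 | X≥3) = P(X=6) / P(X≥3).
P(X=6) = C(10,6)·0.166667^6·0.833333^4 = 0.00217
P(X≥3) = 1 − 0.16151 − 0.32301 − 0.29071 = 0.22477
Ratio = 0.00217 / 0.22477 = 0.00966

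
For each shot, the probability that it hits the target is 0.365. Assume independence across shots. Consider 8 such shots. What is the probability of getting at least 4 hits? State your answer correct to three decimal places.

0.326

X ~ Binomial(8, 0.365); P(X ≥ 4) = Σ C(8,k) p^k (1−p)^(8−k) over k:
  k=4: C(8,4)·0.365^4·0.635^4 = 0.20201
  k=5: C(8,5)·0.365^5·0.635^3 = 0.09289
  k=6: C(8,6)·0.365^6·0.635^2 = 0.02670
  k=7: C(8,7)·0.365^7·0.635^1 = 0.00438
  k=8: C(8,8)·0.365^8·0.635^0 = 0.00032
Total = 0.32629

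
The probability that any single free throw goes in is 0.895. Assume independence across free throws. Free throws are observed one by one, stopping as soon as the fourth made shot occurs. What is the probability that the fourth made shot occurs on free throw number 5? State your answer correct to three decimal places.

0.269

Y = trial on which the fourth success occurs; negative binomial, r=4, p=0.895.
P(Y=5) = C(4,3) · p^4 · (1−p)^1
= 4 · 0.64164 · 0.105 = 0.26949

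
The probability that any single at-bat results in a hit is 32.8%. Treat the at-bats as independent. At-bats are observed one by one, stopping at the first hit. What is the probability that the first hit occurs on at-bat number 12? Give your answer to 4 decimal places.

Geometric (trials to first success), p = 0.328.
P(Y = 12) = (1−p)^11 · p = 0.01262 · 0.328 = 0.004139

0.0041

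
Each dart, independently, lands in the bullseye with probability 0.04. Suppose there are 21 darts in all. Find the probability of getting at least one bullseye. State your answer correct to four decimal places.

P(at least one) = 1 − P(none) = 1 − (1 − 0.04)^21
= 1 − 0.424322 = 0.575678

0.5757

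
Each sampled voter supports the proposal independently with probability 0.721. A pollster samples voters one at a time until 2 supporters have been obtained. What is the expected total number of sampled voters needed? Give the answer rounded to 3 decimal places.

2.774

Y = total sampled voters until the second success; negative binomial with r=2, p=0.721.
E[Y] = r / p = 2 / 0.721 = 2.77393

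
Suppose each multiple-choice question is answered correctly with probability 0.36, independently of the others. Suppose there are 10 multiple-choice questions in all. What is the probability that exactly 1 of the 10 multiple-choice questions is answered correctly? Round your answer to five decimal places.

X ~ Binomial(n=10, p=0.36).
P(X=1) = C(10,1) · p^1 · (1−p)^9
= 10 · 0.36 · 0.018014 = 0.0648518

0.06485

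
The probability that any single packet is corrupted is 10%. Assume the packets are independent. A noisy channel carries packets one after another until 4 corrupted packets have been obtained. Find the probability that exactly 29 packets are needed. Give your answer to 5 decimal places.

0.02352

Y = trial on which the fourth success occurs; negative binomial, r=4, p=0.10.
P(Y=29) = C(28,3) · p^4 · (1−p)^25
= 3276 · 0.0001 · 0.07179 = 0.0235183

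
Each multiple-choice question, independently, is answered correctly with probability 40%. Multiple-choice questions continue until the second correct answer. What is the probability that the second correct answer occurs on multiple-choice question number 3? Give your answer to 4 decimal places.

0.1920

Y = trial on which the second success occurs; negative binomial, r=2, p=0.40.
P(Y=3) = C(2,1) · p^2 · (1−p)^1
= 2 · 0.16 · 0.6 = 0.192000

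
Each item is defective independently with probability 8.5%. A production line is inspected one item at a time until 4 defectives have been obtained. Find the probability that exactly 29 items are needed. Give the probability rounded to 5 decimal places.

Y = trial on which the fourth success occurs; negative binomial, r=4, p=0.085.
P(Y=29) = C(28,3) · p^4 · (1−p)^25
= 3276 · 5.2201e-05 · 0.10852 = 0.0185587

0.01856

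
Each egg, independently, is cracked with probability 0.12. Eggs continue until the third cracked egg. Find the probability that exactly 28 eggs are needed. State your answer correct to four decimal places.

Y = trial on which the third success occurs; negative binomial, r=3, p=0.12.
P(Y=28) = C(27,2) · p^3 · (1−p)^25
= 351 · 0.001728 · 0.040932 = 0.024827

0.0248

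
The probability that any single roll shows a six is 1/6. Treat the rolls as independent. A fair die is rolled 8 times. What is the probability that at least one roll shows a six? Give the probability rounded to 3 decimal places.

P(at least one) = 1 − P(none) = 1 − (1 − 0.166667)^8
= 1 − 0.23257 = 0.76743

0.767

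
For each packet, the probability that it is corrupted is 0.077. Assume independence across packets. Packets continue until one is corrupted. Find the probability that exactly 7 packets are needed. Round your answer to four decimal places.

Geometric (trials to first success), p = 0.077.
P(Y = 7) = (1−p)^6 · p = 0.61832 · 0.077 = 0.047610

0.0476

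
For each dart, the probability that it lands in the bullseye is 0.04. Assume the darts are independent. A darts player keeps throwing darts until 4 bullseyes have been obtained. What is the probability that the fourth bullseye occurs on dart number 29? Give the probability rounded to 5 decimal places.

0.00302

Y = trial on which the fourth success occurs; negative binomial, r=4, p=0.04.
P(Y=29) = C(28,3) · p^4 · (1−p)^25
= 3276 · 2.56e-06 · 0.3604 = 0.0030225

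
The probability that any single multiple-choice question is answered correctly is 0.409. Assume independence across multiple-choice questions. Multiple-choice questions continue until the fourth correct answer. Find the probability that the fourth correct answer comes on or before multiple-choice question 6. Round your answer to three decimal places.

Finishing within 6 multiple-choice questions ⇔ at least 4 successes in the first 6. With X ~ Binomial(6, 0.409), P(Y ≤ 6) = 1 − P(X ≤ 3).
  k=0: C(6,0)·0.409^0·0.591^6 = 0.04261
  k=1: C(6,1)·0.409^1·0.591^5 = 0.17693
  k=2: C(6,2)·0.409^2·0.591^4 = 0.30612
  k=3: C(6,3)·0.409^3·0.591^3 = 0.28246
1 − 0.80813 = 0.19187

0.192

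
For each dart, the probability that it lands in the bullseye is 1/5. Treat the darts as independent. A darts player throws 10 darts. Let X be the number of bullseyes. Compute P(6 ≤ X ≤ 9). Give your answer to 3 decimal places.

X ~ Binomial(10, 0.20); P(6 ≤ X ≤ 9) = Σ C(10,k) p^k (1−p)^(10−k) over k:
  k=6: C(10,6)·0.20^6·0.80^4 = 0.00551
  k=7: C(10,7)·0.20^7·0.80^3 = 0.00079
  k=8: C(10,8)·0.20^8·0.80^2 = 0.00007
  k=9: C(10,9)·0.20^9·0.80^1 = 0.00000
Total = 0.00637

0.006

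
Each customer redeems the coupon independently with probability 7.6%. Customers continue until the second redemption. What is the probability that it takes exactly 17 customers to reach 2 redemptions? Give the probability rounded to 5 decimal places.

0.02824

Y = trial on which the second success occurs; negative binomial, r=2, p=0.076.
P(Y=17) = C(16,1) · p^2 · (1−p)^15
= 16 · 0.005776 · 0.30555 = 0.0282375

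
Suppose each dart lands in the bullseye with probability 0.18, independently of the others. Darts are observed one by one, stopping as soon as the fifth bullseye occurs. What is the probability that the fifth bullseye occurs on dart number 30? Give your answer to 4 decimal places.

Y = trial on which the fifth success occurs; negative binomial, r=5, p=0.18.
P(Y=30) = C(29,4) · p^5 · (1−p)^25
= 23751 · 0.00018896 · 0.007004 = 0.031433

0.0314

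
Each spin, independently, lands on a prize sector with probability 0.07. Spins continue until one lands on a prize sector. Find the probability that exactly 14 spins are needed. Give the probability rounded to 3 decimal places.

Geometric (trials to first success), p = 0.07.
P(Y = 14) = (1−p)^13 · p = 0.38929 · 0.07 = 0.02725

0.027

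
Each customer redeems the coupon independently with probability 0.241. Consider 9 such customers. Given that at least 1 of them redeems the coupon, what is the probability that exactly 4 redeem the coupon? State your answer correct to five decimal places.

X ~ Binomial(9, 0.241). Want P(X=4 | X≥1) = P(X=4) / P(X≥1).
P(X=4) = C(9,4)·0.241^4·0.759^5 = 0.1070650
P(X≥1) = 1 − 0.0835942 = 0.9164058
Ratio = 0.1070650 / 0.9164058 = 0.1168314

0.11683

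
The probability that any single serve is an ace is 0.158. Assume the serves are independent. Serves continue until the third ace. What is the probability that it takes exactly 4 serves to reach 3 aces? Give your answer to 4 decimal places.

0.0100

Y = trial on which the third success occurs; negative binomial, r=3, p=0.158.
P(Y=4) = C(3,2) · p^3 · (1−p)^1
= 3 · 0.0039443 · 0.842 = 0.009963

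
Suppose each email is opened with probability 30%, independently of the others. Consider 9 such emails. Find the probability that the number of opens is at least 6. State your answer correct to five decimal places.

X ~ Binomial(9, 0.30); P(X ≥ 6) = Σ C(9,k) p^k (1−p)^(9−k) over k:
  k=6: C(9,6)·0.30^6·0.70^3 = 0.0210039
  k=7: C(9,7)·0.30^7·0.70^2 = 0.0038579
  k=8: C(9,8)·0.30^8·0.70^1 = 0.0004133
  k=9: C(9,9)·0.30^9·0.70^0 = 0.0000197
Total = 0.0252948

0.02529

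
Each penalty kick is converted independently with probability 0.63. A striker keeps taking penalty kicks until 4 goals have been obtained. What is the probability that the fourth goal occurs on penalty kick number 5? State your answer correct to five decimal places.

Y = trial on which the fourth success occurs; negative binomial, r=4, p=0.63.
P(Y=5) = C(4,3) · p^4 · (1−p)^1
= 4 · 0.15753 · 0.37 = 0.2331438

0.23314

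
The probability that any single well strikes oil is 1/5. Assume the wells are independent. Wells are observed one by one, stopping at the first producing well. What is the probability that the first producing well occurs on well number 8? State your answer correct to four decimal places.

0.0419

Geometric (trials to first success), p = 0.20.
P(Y = 8) = (1−p)^7 · p = 0.20972 · 0.20 = 0.041943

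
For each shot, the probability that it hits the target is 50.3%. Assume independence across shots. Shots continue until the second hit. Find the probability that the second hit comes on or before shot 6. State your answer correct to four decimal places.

Finishing within 6 shots ⇔ at least 2 successes in the first 6. With X ~ Binomial(6, 0.503), P(Y ≤ 6) = 1 − P(X ≤ 1).
  k=0: C(6,0)·0.503^0·0.497^6 = 0.015071
  k=1: C(6,1)·0.503^1·0.497^5 = 0.091517
1 − 0.106588 = 0.893412

0.8934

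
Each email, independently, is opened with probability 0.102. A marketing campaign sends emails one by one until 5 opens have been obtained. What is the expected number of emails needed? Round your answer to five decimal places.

Y = total emails until the fifth success; negative binomial with r=5, p=0.102.
E[Y] = r / p = 5 / 0.102 = 49.0196078

49.01961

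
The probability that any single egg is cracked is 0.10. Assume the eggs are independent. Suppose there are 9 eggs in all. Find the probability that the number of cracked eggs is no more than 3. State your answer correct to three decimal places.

0.992

X ~ Binomial(9, 0.10); P(X ≤ 3) = Σ C(9,k) p^k (1−p)^(9−k) over k:
  k=0: C(9,0)·0.10^0·0.90^9 = 0.38742
  k=1: C(9,1)·0.10^1·0.90^8 = 0.38742
  k=2: C(9,2)·0.10^2·0.90^7 = 0.17219
  k=3: C(9,3)·0.10^3·0.90^6 = 0.04464
Total = 0.99167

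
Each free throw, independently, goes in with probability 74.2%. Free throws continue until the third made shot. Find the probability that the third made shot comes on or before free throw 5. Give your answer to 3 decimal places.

Finishing within 5 free throws ⇔ at least 3 successes in the first 5. With X ~ Binomial(5, 0.742), P(Y ≤ 5) = 1 − P(X ≤ 2).
  k=0: C(5,0)·0.742^0·0.258^5 = 0.00114
  k=1: C(5,1)·0.742^1·0.258^4 = 0.01644
  k=2: C(5,2)·0.742^2·0.258^3 = 0.09455
1 − 0.11213 = 0.88787

0.888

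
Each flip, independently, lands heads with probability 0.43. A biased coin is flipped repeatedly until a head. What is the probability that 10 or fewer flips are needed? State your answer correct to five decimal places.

Y = number of flips to the first success; geometric, p = 0.43.
P(Y ≤ 10) = 1 − (1−p)^10 = 1 − 0.0036203 = 0.9963797

0.99638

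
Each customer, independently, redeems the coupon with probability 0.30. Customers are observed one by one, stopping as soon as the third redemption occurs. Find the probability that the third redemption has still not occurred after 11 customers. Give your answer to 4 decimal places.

Needing more than 11 customers ⇔ fewer than 3 successes in the first 11. With X ~ Binomial(11, 0.30), P(Y > 11) = P(X ≤ 2).
  k=0: C(11,0)·0.30^0·0.70^11 = 0.019773
  k=1: C(11,1)·0.30^1·0.70^10 = 0.093217
  k=2: C(11,2)·0.30^2·0.70^9 = 0.199750
P(X ≤ 2) = 0.312740

0.3127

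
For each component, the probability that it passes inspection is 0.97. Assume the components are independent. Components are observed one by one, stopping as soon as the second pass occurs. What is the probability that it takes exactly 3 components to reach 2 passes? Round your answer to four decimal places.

Y = trial on which the second success occurs; negative binomial, r=2, p=0.97.
P(Y=3) = C(2,1) · p^2 · (1−p)^1
= 2 · 0.9409 · 0.03 = 0.056454

0.0565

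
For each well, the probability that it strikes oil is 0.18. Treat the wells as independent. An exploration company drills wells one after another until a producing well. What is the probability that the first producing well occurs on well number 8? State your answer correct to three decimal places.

Geometric (trials to first success), p = 0.18.
P(Y = 8) = (1−p)^7 · p = 0.24929 · 0.18 = 0.04487

0.045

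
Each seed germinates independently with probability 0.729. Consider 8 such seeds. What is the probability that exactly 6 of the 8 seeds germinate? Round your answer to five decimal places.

X ~ Binomial(n=8, p=0.729).
P(X=6) = C(8,6) · p^6 · (1−p)^2
= 28 · 0.15009 · 0.073441 = 0.3086468

0.30865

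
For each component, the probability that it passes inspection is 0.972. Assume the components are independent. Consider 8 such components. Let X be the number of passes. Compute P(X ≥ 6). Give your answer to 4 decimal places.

0.9989

X ~ Binomial(8, 0.972); P(X ≥ 6) = Σ C(8,k) p^k (1−p)^(8−k) over k:
  k=6: C(8,6)·0.972^6·0.028^2 = 0.018513
  k=7: C(8,7)·0.972^7·0.028^1 = 0.183617
  k=8: C(8,8)·0.972^8·0.028^0 = 0.796765
Total = 0.998894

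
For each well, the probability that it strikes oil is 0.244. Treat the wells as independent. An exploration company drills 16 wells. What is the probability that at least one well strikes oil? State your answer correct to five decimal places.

0.98861

P(at least one) = 1 − P(none) = 1 − (1 − 0.244)^16
= 1 − 0.0113854 = 0.9886146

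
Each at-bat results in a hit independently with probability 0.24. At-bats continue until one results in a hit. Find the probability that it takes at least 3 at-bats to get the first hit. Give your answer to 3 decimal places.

0.578

Y = number of at-bats to the first success; geometric, p = 0.24.
P(Y > 2) = P(first 2 all fail) = (1−p)^2 = 0.57760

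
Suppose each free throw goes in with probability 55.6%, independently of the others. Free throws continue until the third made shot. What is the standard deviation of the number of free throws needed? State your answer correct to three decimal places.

Y = total free throws until the third success; negative binomial with r=3, p=0.556.
SD(Y) = √[r(1−p)/p²] = √(4.30878) = 2.07576

2.076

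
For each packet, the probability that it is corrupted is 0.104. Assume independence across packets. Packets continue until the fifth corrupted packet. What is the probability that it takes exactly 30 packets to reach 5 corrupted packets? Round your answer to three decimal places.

0.019

Y = trial on which the fifth success occurs; negative binomial, r=5, p=0.104.
P(Y=30) = C(29,4) · p^5 · (1−p)^25
= 23751 · 1.2167e-05 · 0.064224 = 0.01856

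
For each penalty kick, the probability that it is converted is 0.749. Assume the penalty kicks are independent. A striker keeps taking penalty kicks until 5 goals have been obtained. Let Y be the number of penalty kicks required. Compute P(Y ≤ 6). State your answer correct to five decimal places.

Finishing within 6 penalty kicks ⇔ at least 5 successes in the first 6. With X ~ Binomial(6, 0.749), P(Y ≤ 6) = 1 − P(X ≤ 4).
  k=0: C(6,0)·0.749^0·0.251^6 = 0.0002501
  k=1: C(6,1)·0.749^1·0.251^5 = 0.0044772
  k=2: C(6,2)·0.749^2·0.251^4 = 0.0334003
  k=3: C(6,3)·0.749^3·0.251^3 = 0.1328913
  k=4: C(6,4)·0.749^4·0.251^2 = 0.2974171
1 − 0.4684359 = 0.5315641

0.53156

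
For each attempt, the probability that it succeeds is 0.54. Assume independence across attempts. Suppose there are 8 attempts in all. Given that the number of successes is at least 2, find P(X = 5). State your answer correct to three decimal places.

0.256

X ~ Binomial(8, 0.54). Want P(X=5 | X≥2) = P(X=5) / P(X≥2).
P(X=5) = C(8,5)·0.54^5·0.46^3 = 0.25028
P(X≥2) = 1 − 0.00200 − 0.01883 = 0.97917
Ratio = 0.25028 / 0.97917 = 0.25561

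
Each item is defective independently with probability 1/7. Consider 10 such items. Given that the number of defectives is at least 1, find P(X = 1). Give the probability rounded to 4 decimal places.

X ~ Binomial(10, 0.142857). Want P(X=1 | X≥1) = P(X=1) / P(X≥1).
P(X=1) = C(10,1)·0.142857^1·0.857143^9 = 0.356764
P(X≥1) = 1 − 0.214058 = 0.785942
Ratio = 0.356764 / 0.785942 = 0.453932

0.4539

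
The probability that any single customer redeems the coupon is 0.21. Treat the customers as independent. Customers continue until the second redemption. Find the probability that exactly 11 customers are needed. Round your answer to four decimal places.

Y = trial on which the second success occurs; negative binomial, r=2, p=0.21.
P(Y=11) = C(10,1) · p^2 · (1−p)^9
= 10 · 0.0441 · 0.11985 = 0.052855

0.0529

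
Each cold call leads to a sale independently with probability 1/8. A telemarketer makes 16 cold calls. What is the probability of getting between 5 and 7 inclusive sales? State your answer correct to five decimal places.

0.04036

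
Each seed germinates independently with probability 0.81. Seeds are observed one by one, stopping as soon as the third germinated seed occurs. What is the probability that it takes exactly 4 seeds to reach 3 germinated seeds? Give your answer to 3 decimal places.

0.303

Y = trial on which the third success occurs; negative binomial, r=3, p=0.81.
P(Y=4) = C(3,2) · p^3 · (1−p)^1
= 3 · 0.53144 · 0.19 = 0.30292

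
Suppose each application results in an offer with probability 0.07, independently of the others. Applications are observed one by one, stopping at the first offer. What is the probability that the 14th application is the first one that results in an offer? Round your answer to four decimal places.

Geometric (trials to first success), p = 0.07.
P(Y = 14) = (1−p)^13 · p = 0.38929 · 0.07 = 0.027251

0.0273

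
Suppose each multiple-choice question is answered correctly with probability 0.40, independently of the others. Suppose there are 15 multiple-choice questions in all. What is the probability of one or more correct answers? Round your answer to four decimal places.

P(at least one) = 1 − P(none) = 1 − (1 − 0.40)^15
= 1 − 0.000470 = 0.999530

0.9995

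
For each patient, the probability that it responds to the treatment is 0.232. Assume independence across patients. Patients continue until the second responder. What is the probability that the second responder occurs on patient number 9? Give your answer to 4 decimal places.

Y = trial on which the second success occurs; negative binomial, r=2, p=0.232.
P(Y=9) = C(8,1) · p^2 · (1−p)^7
= 8 · 0.053824 · 0.15759 = 0.067857

0.0679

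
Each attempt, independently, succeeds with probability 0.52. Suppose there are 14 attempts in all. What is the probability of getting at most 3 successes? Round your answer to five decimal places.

X ~ Binomial(14, 0.52); P(X ≤ 3) = Σ C(14,k) p^k (1−p)^(14−k) over k:
  k=0: C(14,0)·0.52^0·0.48^14 = 0.0000345
  k=1: C(14,1)·0.52^1·0.48^13 = 0.0005227
  k=2: C(14,2)·0.52^2·0.48^12 = 0.0036808
  k=3: C(14,3)·0.52^3·0.48^11 = 0.0159502
Total = 0.0201881

0.02019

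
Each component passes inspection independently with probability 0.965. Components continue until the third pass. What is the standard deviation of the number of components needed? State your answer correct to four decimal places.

0.3358

Y = total components until the third success; negative binomial with r=3, p=0.965.
SD(Y) = √[r(1−p)/p²] = √(0.112755) = 0.335790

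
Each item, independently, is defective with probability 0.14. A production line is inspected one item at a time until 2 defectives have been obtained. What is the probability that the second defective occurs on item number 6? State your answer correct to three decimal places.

Y = trial on which the second success occurs; negative binomial, r=2, p=0.14.
P(Y=6) = C(5,1) · p^2 · (1−p)^4
= 5 · 0.0196 · 0.54701 = 0.05361

0.054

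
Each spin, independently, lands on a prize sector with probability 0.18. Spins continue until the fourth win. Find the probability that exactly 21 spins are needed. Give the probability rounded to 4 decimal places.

Y = trial on which the fourth success occurs; negative binomial, r=4, p=0.18.
P(Y=21) = C(20,3) · p^4 · (1−p)^17
= 1140 · 0.0010498 · 0.034264 = 0.041004

0.0410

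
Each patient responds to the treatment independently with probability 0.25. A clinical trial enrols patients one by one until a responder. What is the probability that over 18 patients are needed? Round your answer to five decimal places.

0.00564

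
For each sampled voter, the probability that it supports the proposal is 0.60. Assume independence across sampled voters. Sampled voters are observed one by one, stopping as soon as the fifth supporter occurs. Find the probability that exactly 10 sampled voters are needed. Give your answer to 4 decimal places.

0.1003

Y = trial on which the fifth success occurs; negative binomial, r=5, p=0.60.
P(Y=10) = C(9,4) · p^5 · (1−p)^5
= 126 · 0.07776 · 0.01024 = 0.100329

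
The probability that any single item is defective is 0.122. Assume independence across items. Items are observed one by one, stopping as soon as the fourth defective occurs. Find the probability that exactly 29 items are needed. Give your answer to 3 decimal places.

Y = trial on which the fourth success occurs; negative binomial, r=4, p=0.122.
P(Y=29) = C(28,3) · p^4 · (1−p)^25
= 3276 · 0.00022153 · 0.038669 = 0.02806

0.028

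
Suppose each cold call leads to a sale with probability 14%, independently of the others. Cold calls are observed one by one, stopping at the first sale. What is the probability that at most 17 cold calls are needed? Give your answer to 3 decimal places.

Y = number of cold calls to the first success; geometric, p = 0.14.
P(Y ≤ 17) = 1 − (1−p)^17 = 1 − 0.07700 = 0.92300

0.923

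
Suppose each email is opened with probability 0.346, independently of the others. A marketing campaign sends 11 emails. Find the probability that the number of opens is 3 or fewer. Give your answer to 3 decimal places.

0.437

X ~ Binomial(11, 0.346); P(X ≤ 3) = Σ C(11,k) p^k (1−p)^(11−k) over k:
  k=0: C(11,0)·0.346^0·0.654^11 = 0.00936
  k=1: C(11,1)·0.346^1·0.654^10 = 0.05448
  k=2: C(11,2)·0.346^2·0.654^9 = 0.14412
  k=3: C(11,3)·0.346^3·0.654^8 = 0.22874
Total = 0.43670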